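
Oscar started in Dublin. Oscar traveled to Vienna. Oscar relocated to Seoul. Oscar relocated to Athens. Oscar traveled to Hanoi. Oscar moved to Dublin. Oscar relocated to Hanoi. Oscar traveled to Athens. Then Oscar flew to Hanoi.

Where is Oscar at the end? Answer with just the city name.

Tracking Oscar's location:
Start: Oscar is in Dublin.
After move 1: Dublin -> Vienna. Oscar is in Vienna.
After move 2: Vienna -> Seoul. Oscar is in Seoul.
After move 3: Seoul -> Athens. Oscar is in Athens.
After move 4: Athens -> Hanoi. Oscar is in Hanoi.
After move 5: Hanoi -> Dublin. Oscar is in Dublin.
After move 6: Dublin -> Hanoi. Oscar is in Hanoi.
After move 7: Hanoi -> Athens. Oscar is in Athens.
After move 8: Athens -> Hanoi. Oscar is in Hanoi.

Answer: Hanoi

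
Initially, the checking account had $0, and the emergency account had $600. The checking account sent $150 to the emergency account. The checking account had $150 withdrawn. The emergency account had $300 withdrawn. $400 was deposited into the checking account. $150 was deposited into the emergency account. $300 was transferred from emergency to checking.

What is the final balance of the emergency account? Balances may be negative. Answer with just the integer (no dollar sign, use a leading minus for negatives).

Tracking account balances step by step:
Start: checking=0, emergency=600
Event 1 (transfer 150 checking -> emergency): checking: 0 - 150 = -150, emergency: 600 + 150 = 750. Balances: checking=-150, emergency=750
Event 2 (withdraw 150 from checking): checking: -150 - 150 = -300. Balances: checking=-300, emergency=750
Event 3 (withdraw 300 from emergency): emergency: 750 - 300 = 450. Balances: checking=-300, emergency=450
Event 4 (deposit 400 to checking): checking: -300 + 400 = 100. Balances: checking=100, emergency=450
Event 5 (deposit 150 to emergency): emergency: 450 + 150 = 600. Balances: checking=100, emergency=600
Event 6 (transfer 300 emergency -> checking): emergency: 600 - 300 = 300, checking: 100 + 300 = 400. Balances: checking=400, emergency=300

Final balance of emergency: 300

Answer: 300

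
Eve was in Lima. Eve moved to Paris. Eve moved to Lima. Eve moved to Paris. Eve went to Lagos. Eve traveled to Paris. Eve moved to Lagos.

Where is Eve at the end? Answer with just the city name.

Tracking Eve's location:
Start: Eve is in Lima.
After move 1: Lima -> Paris. Eve is in Paris.
After move 2: Paris -> Lima. Eve is in Lima.
After move 3: Lima -> Paris. Eve is in Paris.
After move 4: Paris -> Lagos. Eve is in Lagos.
After move 5: Lagos -> Paris. Eve is in Paris.
After move 6: Paris -> Lagos. Eve is in Lagos.

Answer: Lagos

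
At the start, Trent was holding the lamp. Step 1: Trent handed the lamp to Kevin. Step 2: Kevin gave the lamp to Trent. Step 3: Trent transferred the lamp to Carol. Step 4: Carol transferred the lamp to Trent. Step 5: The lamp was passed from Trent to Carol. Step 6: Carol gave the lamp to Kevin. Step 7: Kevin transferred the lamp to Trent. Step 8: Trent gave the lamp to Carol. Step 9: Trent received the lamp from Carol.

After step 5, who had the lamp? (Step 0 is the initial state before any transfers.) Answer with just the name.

Answer: Carol

Derivation:
Tracking the lamp holder through step 5:
After step 0 (start): Trent
After step 1: Kevin
After step 2: Trent
After step 3: Carol
After step 4: Trent
After step 5: Carol

At step 5, the holder is Carol.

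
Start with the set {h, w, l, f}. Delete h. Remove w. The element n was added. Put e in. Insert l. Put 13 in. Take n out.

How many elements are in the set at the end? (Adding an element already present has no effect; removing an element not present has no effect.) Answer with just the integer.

Tracking the set through each operation:
Start: {f, h, l, w}
Event 1 (remove h): removed. Set: {f, l, w}
Event 2 (remove w): removed. Set: {f, l}
Event 3 (add n): added. Set: {f, l, n}
Event 4 (add e): added. Set: {e, f, l, n}
Event 5 (add l): already present, no change. Set: {e, f, l, n}
Event 6 (add 13): added. Set: {13, e, f, l, n}
Event 7 (remove n): removed. Set: {13, e, f, l}

Final set: {13, e, f, l} (size 4)

Answer: 4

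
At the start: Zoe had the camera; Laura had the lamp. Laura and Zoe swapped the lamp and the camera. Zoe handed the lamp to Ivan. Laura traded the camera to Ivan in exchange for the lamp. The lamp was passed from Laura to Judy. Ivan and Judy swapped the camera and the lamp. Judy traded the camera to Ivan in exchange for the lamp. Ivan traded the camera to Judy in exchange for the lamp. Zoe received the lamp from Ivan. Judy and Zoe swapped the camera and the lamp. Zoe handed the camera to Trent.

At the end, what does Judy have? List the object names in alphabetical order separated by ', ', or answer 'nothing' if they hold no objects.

Answer: lamp

Derivation:
Tracking all object holders:
Start: camera:Zoe, lamp:Laura
Event 1 (swap lamp<->camera: now lamp:Zoe, camera:Laura). State: camera:Laura, lamp:Zoe
Event 2 (give lamp: Zoe -> Ivan). State: camera:Laura, lamp:Ivan
Event 3 (swap camera<->lamp: now camera:Ivan, lamp:Laura). State: camera:Ivan, lamp:Laura
Event 4 (give lamp: Laura -> Judy). State: camera:Ivan, lamp:Judy
Event 5 (swap camera<->lamp: now camera:Judy, lamp:Ivan). State: camera:Judy, lamp:Ivan
Event 6 (swap camera<->lamp: now camera:Ivan, lamp:Judy). State: camera:Ivan, lamp:Judy
Event 7 (swap camera<->lamp: now camera:Judy, lamp:Ivan). State: camera:Judy, lamp:Ivan
Event 8 (give lamp: Ivan -> Zoe). State: camera:Judy, lamp:Zoe
Event 9 (swap camera<->lamp: now camera:Zoe, lamp:Judy). State: camera:Zoe, lamp:Judy
Event 10 (give camera: Zoe -> Trent). State: camera:Trent, lamp:Judy

Final state: camera:Trent, lamp:Judy
Judy holds: lamp.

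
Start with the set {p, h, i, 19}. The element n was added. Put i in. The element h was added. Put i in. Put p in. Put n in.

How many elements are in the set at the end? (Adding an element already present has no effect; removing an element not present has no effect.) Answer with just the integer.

Tracking the set through each operation:
Start: {19, h, i, p}
Event 1 (add n): added. Set: {19, h, i, n, p}
Event 2 (add i): already present, no change. Set: {19, h, i, n, p}
Event 3 (add h): already present, no change. Set: {19, h, i, n, p}
Event 4 (add i): already present, no change. Set: {19, h, i, n, p}
Event 5 (add p): already present, no change. Set: {19, h, i, n, p}
Event 6 (add n): already present, no change. Set: {19, h, i, n, p}

Final set: {19, h, i, n, p} (size 5)

Answer: 5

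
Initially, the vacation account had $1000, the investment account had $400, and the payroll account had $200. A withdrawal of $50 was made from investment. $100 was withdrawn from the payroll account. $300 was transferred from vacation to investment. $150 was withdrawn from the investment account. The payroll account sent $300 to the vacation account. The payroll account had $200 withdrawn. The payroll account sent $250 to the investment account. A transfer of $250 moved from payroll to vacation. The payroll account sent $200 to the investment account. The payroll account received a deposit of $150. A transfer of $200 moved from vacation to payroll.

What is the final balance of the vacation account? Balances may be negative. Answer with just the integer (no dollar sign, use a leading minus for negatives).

Tracking account balances step by step:
Start: vacation=1000, investment=400, payroll=200
Event 1 (withdraw 50 from investment): investment: 400 - 50 = 350. Balances: vacation=1000, investment=350, payroll=200
Event 2 (withdraw 100 from payroll): payroll: 200 - 100 = 100. Balances: vacation=1000, investment=350, payroll=100
Event 3 (transfer 300 vacation -> investment): vacation: 1000 - 300 = 700, investment: 350 + 300 = 650. Balances: vacation=700, investment=650, payroll=100
Event 4 (withdraw 150 from investment): investment: 650 - 150 = 500. Balances: vacation=700, investment=500, payroll=100
Event 5 (transfer 300 payroll -> vacation): payroll: 100 - 300 = -200, vacation: 700 + 300 = 1000. Balances: vacation=1000, investment=500, payroll=-200
Event 6 (withdraw 200 from payroll): payroll: -200 - 200 = -400. Balances: vacation=1000, investment=500, payroll=-400
Event 7 (transfer 250 payroll -> investment): payroll: -400 - 250 = -650, investment: 500 + 250 = 750. Balances: vacation=1000, investment=750, payroll=-650
Event 8 (transfer 250 payroll -> vacation): payroll: -650 - 250 = -900, vacation: 1000 + 250 = 1250. Balances: vacation=1250, investment=750, payroll=-900
Event 9 (transfer 200 payroll -> investment): payroll: -900 - 200 = -1100, investment: 750 + 200 = 950. Balances: vacation=1250, investment=950, payroll=-1100
Event 10 (deposit 150 to payroll): payroll: -1100 + 150 = -950. Balances: vacation=1250, investment=950, payroll=-950
Event 11 (transfer 200 vacation -> payroll): vacation: 1250 - 200 = 1050, payroll: -950 + 200 = -750. Balances: vacation=1050, investment=950, payroll=-750

Final balance of vacation: 1050

Answer: 1050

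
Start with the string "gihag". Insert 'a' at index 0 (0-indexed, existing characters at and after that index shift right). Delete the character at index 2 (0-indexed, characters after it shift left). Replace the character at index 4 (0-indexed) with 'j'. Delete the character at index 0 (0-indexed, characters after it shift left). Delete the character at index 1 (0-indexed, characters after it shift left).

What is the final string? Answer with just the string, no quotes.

Answer: gaj

Derivation:
Applying each edit step by step:
Start: "gihag"
Op 1 (insert 'a' at idx 0): "gihag" -> "agihag"
Op 2 (delete idx 2 = 'i'): "agihag" -> "aghag"
Op 3 (replace idx 4: 'g' -> 'j'): "aghag" -> "aghaj"
Op 4 (delete idx 0 = 'a'): "aghaj" -> "ghaj"
Op 5 (delete idx 1 = 'h'): "ghaj" -> "gaj"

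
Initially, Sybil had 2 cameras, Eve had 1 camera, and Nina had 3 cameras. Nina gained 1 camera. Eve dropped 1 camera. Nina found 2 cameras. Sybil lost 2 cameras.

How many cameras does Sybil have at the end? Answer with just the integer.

Answer: 0

Derivation:
Tracking counts step by step:
Start: Sybil=2, Eve=1, Nina=3
Event 1 (Nina +1): Nina: 3 -> 4. State: Sybil=2, Eve=1, Nina=4
Event 2 (Eve -1): Eve: 1 -> 0. State: Sybil=2, Eve=0, Nina=4
Event 3 (Nina +2): Nina: 4 -> 6. State: Sybil=2, Eve=0, Nina=6
Event 4 (Sybil -2): Sybil: 2 -> 0. State: Sybil=0, Eve=0, Nina=6

Sybil's final count: 0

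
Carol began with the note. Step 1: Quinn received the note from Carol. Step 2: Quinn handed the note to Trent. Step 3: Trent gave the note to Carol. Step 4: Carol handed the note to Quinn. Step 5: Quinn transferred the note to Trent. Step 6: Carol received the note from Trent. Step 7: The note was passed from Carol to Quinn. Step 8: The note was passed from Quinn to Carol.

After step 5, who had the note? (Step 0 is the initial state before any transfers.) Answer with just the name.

Tracking the note holder through step 5:
After step 0 (start): Carol
After step 1: Quinn
After step 2: Trent
After step 3: Carol
After step 4: Quinn
After step 5: Trent

At step 5, the holder is Trent.

Answer: Trent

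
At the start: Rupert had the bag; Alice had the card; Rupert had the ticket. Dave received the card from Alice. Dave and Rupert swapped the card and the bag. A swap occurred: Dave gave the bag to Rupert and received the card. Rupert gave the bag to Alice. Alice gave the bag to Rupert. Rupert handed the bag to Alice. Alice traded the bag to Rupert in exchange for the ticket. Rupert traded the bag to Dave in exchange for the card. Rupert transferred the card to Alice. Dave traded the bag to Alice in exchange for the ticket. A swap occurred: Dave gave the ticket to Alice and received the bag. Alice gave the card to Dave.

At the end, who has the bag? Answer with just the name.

Tracking all object holders:
Start: bag:Rupert, card:Alice, ticket:Rupert
Event 1 (give card: Alice -> Dave). State: bag:Rupert, card:Dave, ticket:Rupert
Event 2 (swap card<->bag: now card:Rupert, bag:Dave). State: bag:Dave, card:Rupert, ticket:Rupert
Event 3 (swap bag<->card: now bag:Rupert, card:Dave). State: bag:Rupert, card:Dave, ticket:Rupert
Event 4 (give bag: Rupert -> Alice). State: bag:Alice, card:Dave, ticket:Rupert
Event 5 (give bag: Alice -> Rupert). State: bag:Rupert, card:Dave, ticket:Rupert
Event 6 (give bag: Rupert -> Alice). State: bag:Alice, card:Dave, ticket:Rupert
Event 7 (swap bag<->ticket: now bag:Rupert, ticket:Alice). State: bag:Rupert, card:Dave, ticket:Alice
Event 8 (swap bag<->card: now bag:Dave, card:Rupert). State: bag:Dave, card:Rupert, ticket:Alice
Event 9 (give card: Rupert -> Alice). State: bag:Dave, card:Alice, ticket:Alice
Event 10 (swap bag<->ticket: now bag:Alice, ticket:Dave). State: bag:Alice, card:Alice, ticket:Dave
Event 11 (swap ticket<->bag: now ticket:Alice, bag:Dave). State: bag:Dave, card:Alice, ticket:Alice
Event 12 (give card: Alice -> Dave). State: bag:Dave, card:Dave, ticket:Alice

Final state: bag:Dave, card:Dave, ticket:Alice
The bag is held by Dave.

Answer: Dave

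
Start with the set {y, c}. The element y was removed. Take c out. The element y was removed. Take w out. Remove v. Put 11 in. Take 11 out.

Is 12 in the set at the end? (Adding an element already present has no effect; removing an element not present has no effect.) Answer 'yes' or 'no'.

Tracking the set through each operation:
Start: {c, y}
Event 1 (remove y): removed. Set: {c}
Event 2 (remove c): removed. Set: {}
Event 3 (remove y): not present, no change. Set: {}
Event 4 (remove w): not present, no change. Set: {}
Event 5 (remove v): not present, no change. Set: {}
Event 6 (add 11): added. Set: {11}
Event 7 (remove 11): removed. Set: {}

Final set: {} (size 0)
12 is NOT in the final set.

Answer: no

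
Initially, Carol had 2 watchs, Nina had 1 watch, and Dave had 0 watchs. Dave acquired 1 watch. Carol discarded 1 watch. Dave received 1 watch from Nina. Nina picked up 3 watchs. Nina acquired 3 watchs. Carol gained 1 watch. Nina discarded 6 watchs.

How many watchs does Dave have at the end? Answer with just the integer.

Tracking counts step by step:
Start: Carol=2, Nina=1, Dave=0
Event 1 (Dave +1): Dave: 0 -> 1. State: Carol=2, Nina=1, Dave=1
Event 2 (Carol -1): Carol: 2 -> 1. State: Carol=1, Nina=1, Dave=1
Event 3 (Nina -> Dave, 1): Nina: 1 -> 0, Dave: 1 -> 2. State: Carol=1, Nina=0, Dave=2
Event 4 (Nina +3): Nina: 0 -> 3. State: Carol=1, Nina=3, Dave=2
Event 5 (Nina +3): Nina: 3 -> 6. State: Carol=1, Nina=6, Dave=2
Event 6 (Carol +1): Carol: 1 -> 2. State: Carol=2, Nina=6, Dave=2
Event 7 (Nina -6): Nina: 6 -> 0. State: Carol=2, Nina=0, Dave=2

Dave's final count: 2

Answer: 2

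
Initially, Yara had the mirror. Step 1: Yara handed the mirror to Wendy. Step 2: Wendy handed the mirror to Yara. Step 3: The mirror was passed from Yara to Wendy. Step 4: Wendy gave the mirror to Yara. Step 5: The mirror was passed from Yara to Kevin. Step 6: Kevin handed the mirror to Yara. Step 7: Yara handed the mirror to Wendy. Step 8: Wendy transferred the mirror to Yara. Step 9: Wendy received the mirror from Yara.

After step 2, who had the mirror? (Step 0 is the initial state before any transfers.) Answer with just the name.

Answer: Yara

Derivation:
Tracking the mirror holder through step 2:
After step 0 (start): Yara
After step 1: Wendy
After step 2: Yara

At step 2, the holder is Yara.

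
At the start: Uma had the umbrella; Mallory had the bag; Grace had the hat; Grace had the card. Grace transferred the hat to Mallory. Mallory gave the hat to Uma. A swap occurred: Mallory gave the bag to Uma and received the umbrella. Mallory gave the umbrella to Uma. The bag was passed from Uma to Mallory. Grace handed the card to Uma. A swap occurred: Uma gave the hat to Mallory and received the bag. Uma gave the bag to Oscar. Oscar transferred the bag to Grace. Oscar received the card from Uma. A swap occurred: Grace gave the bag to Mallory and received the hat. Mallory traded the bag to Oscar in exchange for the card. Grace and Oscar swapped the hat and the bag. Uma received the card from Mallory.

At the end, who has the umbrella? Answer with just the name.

Tracking all object holders:
Start: umbrella:Uma, bag:Mallory, hat:Grace, card:Grace
Event 1 (give hat: Grace -> Mallory). State: umbrella:Uma, bag:Mallory, hat:Mallory, card:Grace
Event 2 (give hat: Mallory -> Uma). State: umbrella:Uma, bag:Mallory, hat:Uma, card:Grace
Event 3 (swap bag<->umbrella: now bag:Uma, umbrella:Mallory). State: umbrella:Mallory, bag:Uma, hat:Uma, card:Grace
Event 4 (give umbrella: Mallory -> Uma). State: umbrella:Uma, bag:Uma, hat:Uma, card:Grace
Event 5 (give bag: Uma -> Mallory). State: umbrella:Uma, bag:Mallory, hat:Uma, card:Grace
Event 6 (give card: Grace -> Uma). State: umbrella:Uma, bag:Mallory, hat:Uma, card:Uma
Event 7 (swap hat<->bag: now hat:Mallory, bag:Uma). State: umbrella:Uma, bag:Uma, hat:Mallory, card:Uma
Event 8 (give bag: Uma -> Oscar). State: umbrella:Uma, bag:Oscar, hat:Mallory, card:Uma
Event 9 (give bag: Oscar -> Grace). State: umbrella:Uma, bag:Grace, hat:Mallory, card:Uma
Event 10 (give card: Uma -> Oscar). State: umbrella:Uma, bag:Grace, hat:Mallory, card:Oscar
Event 11 (swap bag<->hat: now bag:Mallory, hat:Grace). State: umbrella:Uma, bag:Mallory, hat:Grace, card:Oscar
Event 12 (swap bag<->card: now bag:Oscar, card:Mallory). State: umbrella:Uma, bag:Oscar, hat:Grace, card:Mallory
Event 13 (swap hat<->bag: now hat:Oscar, bag:Grace). State: umbrella:Uma, bag:Grace, hat:Oscar, card:Mallory
Event 14 (give card: Mallory -> Uma). State: umbrella:Uma, bag:Grace, hat:Oscar, card:Uma

Final state: umbrella:Uma, bag:Grace, hat:Oscar, card:Uma
The umbrella is held by Uma.

Answer: Uma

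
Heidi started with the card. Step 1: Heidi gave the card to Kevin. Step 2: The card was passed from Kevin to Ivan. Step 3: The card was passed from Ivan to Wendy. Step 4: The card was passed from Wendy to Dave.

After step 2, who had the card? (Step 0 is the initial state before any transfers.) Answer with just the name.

Tracking the card holder through step 2:
After step 0 (start): Heidi
After step 1: Kevin
After step 2: Ivan

At step 2, the holder is Ivan.

Answer: Ivan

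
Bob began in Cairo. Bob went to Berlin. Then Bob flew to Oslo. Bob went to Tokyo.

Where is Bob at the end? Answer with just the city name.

Answer: Tokyo

Derivation:
Tracking Bob's location:
Start: Bob is in Cairo.
After move 1: Cairo -> Berlin. Bob is in Berlin.
After move 2: Berlin -> Oslo. Bob is in Oslo.
After move 3: Oslo -> Tokyo. Bob is in Tokyo.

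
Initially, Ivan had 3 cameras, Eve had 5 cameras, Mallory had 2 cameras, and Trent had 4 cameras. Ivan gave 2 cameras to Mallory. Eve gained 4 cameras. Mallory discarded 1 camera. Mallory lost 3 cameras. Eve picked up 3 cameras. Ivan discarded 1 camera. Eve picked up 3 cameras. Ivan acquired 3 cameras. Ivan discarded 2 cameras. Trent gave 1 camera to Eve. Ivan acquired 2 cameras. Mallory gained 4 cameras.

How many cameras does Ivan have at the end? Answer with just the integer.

Answer: 3

Derivation:
Tracking counts step by step:
Start: Ivan=3, Eve=5, Mallory=2, Trent=4
Event 1 (Ivan -> Mallory, 2): Ivan: 3 -> 1, Mallory: 2 -> 4. State: Ivan=1, Eve=5, Mallory=4, Trent=4
Event 2 (Eve +4): Eve: 5 -> 9. State: Ivan=1, Eve=9, Mallory=4, Trent=4
Event 3 (Mallory -1): Mallory: 4 -> 3. State: Ivan=1, Eve=9, Mallory=3, Trent=4
Event 4 (Mallory -3): Mallory: 3 -> 0. State: Ivan=1, Eve=9, Mallory=0, Trent=4
Event 5 (Eve +3): Eve: 9 -> 12. State: Ivan=1, Eve=12, Mallory=0, Trent=4
Event 6 (Ivan -1): Ivan: 1 -> 0. State: Ivan=0, Eve=12, Mallory=0, Trent=4
Event 7 (Eve +3): Eve: 12 -> 15. State: Ivan=0, Eve=15, Mallory=0, Trent=4
Event 8 (Ivan +3): Ivan: 0 -> 3. State: Ivan=3, Eve=15, Mallory=0, Trent=4
Event 9 (Ivan -2): Ivan: 3 -> 1. State: Ivan=1, Eve=15, Mallory=0, Trent=4
Event 10 (Trent -> Eve, 1): Trent: 4 -> 3, Eve: 15 -> 16. State: Ivan=1, Eve=16, Mallory=0, Trent=3
Event 11 (Ivan +2): Ivan: 1 -> 3. State: Ivan=3, Eve=16, Mallory=0, Trent=3
Event 12 (Mallory +4): Mallory: 0 -> 4. State: Ivan=3, Eve=16, Mallory=4, Trent=3

Ivan's final count: 3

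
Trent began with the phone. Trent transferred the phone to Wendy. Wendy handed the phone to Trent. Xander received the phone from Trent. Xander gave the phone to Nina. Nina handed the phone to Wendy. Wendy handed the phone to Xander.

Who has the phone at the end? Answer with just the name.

Tracking the phone through each event:
Start: Trent has the phone.
After event 1: Wendy has the phone.
After event 2: Trent has the phone.
After event 3: Xander has the phone.
After event 4: Nina has the phone.
After event 5: Wendy has the phone.
After event 6: Xander has the phone.

Answer: Xander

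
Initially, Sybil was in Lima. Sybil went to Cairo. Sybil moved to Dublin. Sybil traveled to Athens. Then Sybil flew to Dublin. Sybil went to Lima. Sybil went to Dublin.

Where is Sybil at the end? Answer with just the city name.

Tracking Sybil's location:
Start: Sybil is in Lima.
After move 1: Lima -> Cairo. Sybil is in Cairo.
After move 2: Cairo -> Dublin. Sybil is in Dublin.
After move 3: Dublin -> Athens. Sybil is in Athens.
After move 4: Athens -> Dublin. Sybil is in Dublin.
After move 5: Dublin -> Lima. Sybil is in Lima.
After move 6: Lima -> Dublin. Sybil is in Dublin.

Answer: Dublin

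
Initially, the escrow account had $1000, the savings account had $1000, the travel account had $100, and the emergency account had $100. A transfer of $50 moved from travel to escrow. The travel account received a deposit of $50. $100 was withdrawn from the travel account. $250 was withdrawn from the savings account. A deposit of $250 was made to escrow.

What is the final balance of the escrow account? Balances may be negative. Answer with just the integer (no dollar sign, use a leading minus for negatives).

Answer: 1300

Derivation:
Tracking account balances step by step:
Start: escrow=1000, savings=1000, travel=100, emergency=100
Event 1 (transfer 50 travel -> escrow): travel: 100 - 50 = 50, escrow: 1000 + 50 = 1050. Balances: escrow=1050, savings=1000, travel=50, emergency=100
Event 2 (deposit 50 to travel): travel: 50 + 50 = 100. Balances: escrow=1050, savings=1000, travel=100, emergency=100
Event 3 (withdraw 100 from travel): travel: 100 - 100 = 0. Balances: escrow=1050, savings=1000, travel=0, emergency=100
Event 4 (withdraw 250 from savings): savings: 1000 - 250 = 750. Balances: escrow=1050, savings=750, travel=0, emergency=100
Event 5 (deposit 250 to escrow): escrow: 1050 + 250 = 1300. Balances: escrow=1300, savings=750, travel=0, emergency=100

Final balance of escrow: 1300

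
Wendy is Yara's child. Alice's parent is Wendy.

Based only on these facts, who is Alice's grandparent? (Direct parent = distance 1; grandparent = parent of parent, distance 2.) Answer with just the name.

Reconstructing the parent chain from the given facts:
  Yara -> Wendy -> Alice
(each arrow means 'parent of the next')
Positions in the chain (0 = top):
  position of Yara: 0
  position of Wendy: 1
  position of Alice: 2

Alice is at position 2; the grandparent is 2 steps up the chain, i.e. position 0: Yara.

Answer: Yara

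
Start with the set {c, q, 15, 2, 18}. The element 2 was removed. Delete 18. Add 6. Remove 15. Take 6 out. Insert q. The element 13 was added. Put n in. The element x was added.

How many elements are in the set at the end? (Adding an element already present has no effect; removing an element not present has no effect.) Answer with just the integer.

Tracking the set through each operation:
Start: {15, 18, 2, c, q}
Event 1 (remove 2): removed. Set: {15, 18, c, q}
Event 2 (remove 18): removed. Set: {15, c, q}
Event 3 (add 6): added. Set: {15, 6, c, q}
Event 4 (remove 15): removed. Set: {6, c, q}
Event 5 (remove 6): removed. Set: {c, q}
Event 6 (add q): already present, no change. Set: {c, q}
Event 7 (add 13): added. Set: {13, c, q}
Event 8 (add n): added. Set: {13, c, n, q}
Event 9 (add x): added. Set: {13, c, n, q, x}

Final set: {13, c, n, q, x} (size 5)

Answer: 5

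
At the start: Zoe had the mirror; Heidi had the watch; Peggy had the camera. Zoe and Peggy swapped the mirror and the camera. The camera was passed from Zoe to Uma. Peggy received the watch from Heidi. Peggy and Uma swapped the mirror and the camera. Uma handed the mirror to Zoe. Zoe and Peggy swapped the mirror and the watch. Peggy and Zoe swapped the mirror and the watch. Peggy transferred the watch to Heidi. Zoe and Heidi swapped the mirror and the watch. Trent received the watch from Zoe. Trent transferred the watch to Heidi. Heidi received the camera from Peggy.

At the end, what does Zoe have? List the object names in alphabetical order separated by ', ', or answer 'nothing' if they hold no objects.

Tracking all object holders:
Start: mirror:Zoe, watch:Heidi, camera:Peggy
Event 1 (swap mirror<->camera: now mirror:Peggy, camera:Zoe). State: mirror:Peggy, watch:Heidi, camera:Zoe
Event 2 (give camera: Zoe -> Uma). State: mirror:Peggy, watch:Heidi, camera:Uma
Event 3 (give watch: Heidi -> Peggy). State: mirror:Peggy, watch:Peggy, camera:Uma
Event 4 (swap mirror<->camera: now mirror:Uma, camera:Peggy). State: mirror:Uma, watch:Peggy, camera:Peggy
Event 5 (give mirror: Uma -> Zoe). State: mirror:Zoe, watch:Peggy, camera:Peggy
Event 6 (swap mirror<->watch: now mirror:Peggy, watch:Zoe). State: mirror:Peggy, watch:Zoe, camera:Peggy
Event 7 (swap mirror<->watch: now mirror:Zoe, watch:Peggy). State: mirror:Zoe, watch:Peggy, camera:Peggy
Event 8 (give watch: Peggy -> Heidi). State: mirror:Zoe, watch:Heidi, camera:Peggy
Event 9 (swap mirror<->watch: now mirror:Heidi, watch:Zoe). State: mirror:Heidi, watch:Zoe, camera:Peggy
Event 10 (give watch: Zoe -> Trent). State: mirror:Heidi, watch:Trent, camera:Peggy
Event 11 (give watch: Trent -> Heidi). State: mirror:Heidi, watch:Heidi, camera:Peggy
Event 12 (give camera: Peggy -> Heidi). State: mirror:Heidi, watch:Heidi, camera:Heidi

Final state: mirror:Heidi, watch:Heidi, camera:Heidi
Zoe holds: (nothing).

Answer: nothing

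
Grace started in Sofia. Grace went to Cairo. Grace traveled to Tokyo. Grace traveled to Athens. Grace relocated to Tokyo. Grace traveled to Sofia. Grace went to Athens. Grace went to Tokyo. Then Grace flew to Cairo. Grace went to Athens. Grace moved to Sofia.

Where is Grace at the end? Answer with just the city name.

Answer: Sofia

Derivation:
Tracking Grace's location:
Start: Grace is in Sofia.
After move 1: Sofia -> Cairo. Grace is in Cairo.
After move 2: Cairo -> Tokyo. Grace is in Tokyo.
After move 3: Tokyo -> Athens. Grace is in Athens.
After move 4: Athens -> Tokyo. Grace is in Tokyo.
After move 5: Tokyo -> Sofia. Grace is in Sofia.
After move 6: Sofia -> Athens. Grace is in Athens.
After move 7: Athens -> Tokyo. Grace is in Tokyo.
After move 8: Tokyo -> Cairo. Grace is in Cairo.
After move 9: Cairo -> Athens. Grace is in Athens.
After move 10: Athens -> Sofia. Grace is in Sofia.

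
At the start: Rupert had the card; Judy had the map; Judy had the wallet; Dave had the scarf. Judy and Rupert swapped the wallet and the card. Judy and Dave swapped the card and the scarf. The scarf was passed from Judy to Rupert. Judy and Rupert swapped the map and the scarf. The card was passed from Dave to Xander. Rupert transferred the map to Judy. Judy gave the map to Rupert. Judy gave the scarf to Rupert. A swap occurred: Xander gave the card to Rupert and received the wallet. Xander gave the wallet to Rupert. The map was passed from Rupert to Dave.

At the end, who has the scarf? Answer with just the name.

Tracking all object holders:
Start: card:Rupert, map:Judy, wallet:Judy, scarf:Dave
Event 1 (swap wallet<->card: now wallet:Rupert, card:Judy). State: card:Judy, map:Judy, wallet:Rupert, scarf:Dave
Event 2 (swap card<->scarf: now card:Dave, scarf:Judy). State: card:Dave, map:Judy, wallet:Rupert, scarf:Judy
Event 3 (give scarf: Judy -> Rupert). State: card:Dave, map:Judy, wallet:Rupert, scarf:Rupert
Event 4 (swap map<->scarf: now map:Rupert, scarf:Judy). State: card:Dave, map:Rupert, wallet:Rupert, scarf:Judy
Event 5 (give card: Dave -> Xander). State: card:Xander, map:Rupert, wallet:Rupert, scarf:Judy
Event 6 (give map: Rupert -> Judy). State: card:Xander, map:Judy, wallet:Rupert, scarf:Judy
Event 7 (give map: Judy -> Rupert). State: card:Xander, map:Rupert, wallet:Rupert, scarf:Judy
Event 8 (give scarf: Judy -> Rupert). State: card:Xander, map:Rupert, wallet:Rupert, scarf:Rupert
Event 9 (swap card<->wallet: now card:Rupert, wallet:Xander). State: card:Rupert, map:Rupert, wallet:Xander, scarf:Rupert
Event 10 (give wallet: Xander -> Rupert). State: card:Rupert, map:Rupert, wallet:Rupert, scarf:Rupert
Event 11 (give map: Rupert -> Dave). State: card:Rupert, map:Dave, wallet:Rupert, scarf:Rupert

Final state: card:Rupert, map:Dave, wallet:Rupert, scarf:Rupert
The scarf is held by Rupert.

Answer: Rupert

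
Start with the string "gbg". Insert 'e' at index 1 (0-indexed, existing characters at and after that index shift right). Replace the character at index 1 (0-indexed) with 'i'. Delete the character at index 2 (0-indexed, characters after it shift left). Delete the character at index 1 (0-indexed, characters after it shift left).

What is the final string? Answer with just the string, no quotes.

Applying each edit step by step:
Start: "gbg"
Op 1 (insert 'e' at idx 1): "gbg" -> "gebg"
Op 2 (replace idx 1: 'e' -> 'i'): "gebg" -> "gibg"
Op 3 (delete idx 2 = 'b'): "gibg" -> "gig"
Op 4 (delete idx 1 = 'i'): "gig" -> "gg"

Answer: gg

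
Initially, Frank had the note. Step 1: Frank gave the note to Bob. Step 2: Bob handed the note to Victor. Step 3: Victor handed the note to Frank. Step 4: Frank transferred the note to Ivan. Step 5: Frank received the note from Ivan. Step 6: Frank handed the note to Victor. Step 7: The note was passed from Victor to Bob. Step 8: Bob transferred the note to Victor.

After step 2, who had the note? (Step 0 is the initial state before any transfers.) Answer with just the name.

Answer: Victor

Derivation:
Tracking the note holder through step 2:
After step 0 (start): Frank
After step 1: Bob
After step 2: Victor

At step 2, the holder is Victor.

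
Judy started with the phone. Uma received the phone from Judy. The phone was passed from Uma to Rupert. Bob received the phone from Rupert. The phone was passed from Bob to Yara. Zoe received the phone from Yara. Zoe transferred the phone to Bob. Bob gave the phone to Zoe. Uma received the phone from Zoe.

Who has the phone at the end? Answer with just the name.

Answer: Uma

Derivation:
Tracking the phone through each event:
Start: Judy has the phone.
After event 1: Uma has the phone.
After event 2: Rupert has the phone.
After event 3: Bob has the phone.
After event 4: Yara has the phone.
After event 5: Zoe has the phone.
After event 6: Bob has the phone.
After event 7: Zoe has the phone.
After event 8: Uma has the phone.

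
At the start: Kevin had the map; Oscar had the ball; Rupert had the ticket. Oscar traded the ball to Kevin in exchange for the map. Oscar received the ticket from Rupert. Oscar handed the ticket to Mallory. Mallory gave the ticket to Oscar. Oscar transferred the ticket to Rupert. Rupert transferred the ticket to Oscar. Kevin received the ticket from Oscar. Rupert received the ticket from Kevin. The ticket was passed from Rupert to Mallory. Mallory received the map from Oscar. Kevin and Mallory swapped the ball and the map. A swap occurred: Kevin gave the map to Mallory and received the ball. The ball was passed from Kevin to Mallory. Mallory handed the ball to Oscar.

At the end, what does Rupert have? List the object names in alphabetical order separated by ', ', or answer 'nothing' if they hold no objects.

Tracking all object holders:
Start: map:Kevin, ball:Oscar, ticket:Rupert
Event 1 (swap ball<->map: now ball:Kevin, map:Oscar). State: map:Oscar, ball:Kevin, ticket:Rupert
Event 2 (give ticket: Rupert -> Oscar). State: map:Oscar, ball:Kevin, ticket:Oscar
Event 3 (give ticket: Oscar -> Mallory). State: map:Oscar, ball:Kevin, ticket:Mallory
Event 4 (give ticket: Mallory -> Oscar). State: map:Oscar, ball:Kevin, ticket:Oscar
Event 5 (give ticket: Oscar -> Rupert). State: map:Oscar, ball:Kevin, ticket:Rupert
Event 6 (give ticket: Rupert -> Oscar). State: map:Oscar, ball:Kevin, ticket:Oscar
Event 7 (give ticket: Oscar -> Kevin). State: map:Oscar, ball:Kevin, ticket:Kevin
Event 8 (give ticket: Kevin -> Rupert). State: map:Oscar, ball:Kevin, ticket:Rupert
Event 9 (give ticket: Rupert -> Mallory). State: map:Oscar, ball:Kevin, ticket:Mallory
Event 10 (give map: Oscar -> Mallory). State: map:Mallory, ball:Kevin, ticket:Mallory
Event 11 (swap ball<->map: now ball:Mallory, map:Kevin). State: map:Kevin, ball:Mallory, ticket:Mallory
Event 12 (swap map<->ball: now map:Mallory, ball:Kevin). State: map:Mallory, ball:Kevin, ticket:Mallory
Event 13 (give ball: Kevin -> Mallory). State: map:Mallory, ball:Mallory, ticket:Mallory
Event 14 (give ball: Mallory -> Oscar). State: map:Mallory, ball:Oscar, ticket:Mallory

Final state: map:Mallory, ball:Oscar, ticket:Mallory
Rupert holds: (nothing).

Answer: nothing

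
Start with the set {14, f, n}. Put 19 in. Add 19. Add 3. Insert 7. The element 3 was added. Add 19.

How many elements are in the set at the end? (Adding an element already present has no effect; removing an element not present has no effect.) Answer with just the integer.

Tracking the set through each operation:
Start: {14, f, n}
Event 1 (add 19): added. Set: {14, 19, f, n}
Event 2 (add 19): already present, no change. Set: {14, 19, f, n}
Event 3 (add 3): added. Set: {14, 19, 3, f, n}
Event 4 (add 7): added. Set: {14, 19, 3, 7, f, n}
Event 5 (add 3): already present, no change. Set: {14, 19, 3, 7, f, n}
Event 6 (add 19): already present, no change. Set: {14, 19, 3, 7, f, n}

Final set: {14, 19, 3, 7, f, n} (size 6)

Answer: 6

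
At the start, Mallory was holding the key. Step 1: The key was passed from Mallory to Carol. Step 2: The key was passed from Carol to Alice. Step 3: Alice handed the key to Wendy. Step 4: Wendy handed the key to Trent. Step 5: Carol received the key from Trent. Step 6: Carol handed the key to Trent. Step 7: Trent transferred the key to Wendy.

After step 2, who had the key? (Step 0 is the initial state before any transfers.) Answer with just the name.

Tracking the key holder through step 2:
After step 0 (start): Mallory
After step 1: Carol
After step 2: Alice

At step 2, the holder is Alice.

Answer: Alice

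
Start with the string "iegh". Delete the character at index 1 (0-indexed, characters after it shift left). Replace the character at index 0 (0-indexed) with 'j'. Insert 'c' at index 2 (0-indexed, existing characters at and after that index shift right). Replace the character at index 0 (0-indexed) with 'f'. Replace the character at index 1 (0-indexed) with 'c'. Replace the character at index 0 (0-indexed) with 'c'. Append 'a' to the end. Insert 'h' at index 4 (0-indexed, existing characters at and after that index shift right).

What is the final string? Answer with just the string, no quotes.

Answer: ccchha

Derivation:
Applying each edit step by step:
Start: "iegh"
Op 1 (delete idx 1 = 'e'): "iegh" -> "igh"
Op 2 (replace idx 0: 'i' -> 'j'): "igh" -> "jgh"
Op 3 (insert 'c' at idx 2): "jgh" -> "jgch"
Op 4 (replace idx 0: 'j' -> 'f'): "jgch" -> "fgch"
Op 5 (replace idx 1: 'g' -> 'c'): "fgch" -> "fcch"
Op 6 (replace idx 0: 'f' -> 'c'): "fcch" -> "ccch"
Op 7 (append 'a'): "ccch" -> "cccha"
Op 8 (insert 'h' at idx 4): "cccha" -> "ccchha"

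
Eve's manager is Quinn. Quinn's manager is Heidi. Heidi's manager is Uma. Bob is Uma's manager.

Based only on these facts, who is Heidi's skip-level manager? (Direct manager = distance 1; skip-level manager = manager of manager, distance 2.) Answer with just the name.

Answer: Bob

Derivation:
Reconstructing the manager chain from the given facts:
  Bob -> Uma -> Heidi -> Quinn -> Eve
(each arrow means 'manager of the next')
Positions in the chain (0 = top):
  position of Bob: 0
  position of Uma: 1
  position of Heidi: 2
  position of Quinn: 3
  position of Eve: 4

Heidi is at position 2; the skip-level manager is 2 steps up the chain, i.e. position 0: Bob.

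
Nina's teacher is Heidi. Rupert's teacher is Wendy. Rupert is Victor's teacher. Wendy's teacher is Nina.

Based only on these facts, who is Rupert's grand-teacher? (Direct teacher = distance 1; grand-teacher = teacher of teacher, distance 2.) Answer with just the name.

Answer: Nina

Derivation:
Reconstructing the teacher chain from the given facts:
  Heidi -> Nina -> Wendy -> Rupert -> Victor
(each arrow means 'teacher of the next')
Positions in the chain (0 = top):
  position of Heidi: 0
  position of Nina: 1
  position of Wendy: 2
  position of Rupert: 3
  position of Victor: 4

Rupert is at position 3; the grand-teacher is 2 steps up the chain, i.e. position 1: Nina.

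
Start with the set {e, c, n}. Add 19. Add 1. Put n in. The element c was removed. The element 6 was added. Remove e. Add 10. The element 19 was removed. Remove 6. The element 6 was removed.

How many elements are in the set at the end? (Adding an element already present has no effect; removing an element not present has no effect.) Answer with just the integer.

Answer: 3

Derivation:
Tracking the set through each operation:
Start: {c, e, n}
Event 1 (add 19): added. Set: {19, c, e, n}
Event 2 (add 1): added. Set: {1, 19, c, e, n}
Event 3 (add n): already present, no change. Set: {1, 19, c, e, n}
Event 4 (remove c): removed. Set: {1, 19, e, n}
Event 5 (add 6): added. Set: {1, 19, 6, e, n}
Event 6 (remove e): removed. Set: {1, 19, 6, n}
Event 7 (add 10): added. Set: {1, 10, 19, 6, n}
Event 8 (remove 19): removed. Set: {1, 10, 6, n}
Event 9 (remove 6): removed. Set: {1, 10, n}
Event 10 (remove 6): not present, no change. Set: {1, 10, n}

Final set: {1, 10, n} (size 3)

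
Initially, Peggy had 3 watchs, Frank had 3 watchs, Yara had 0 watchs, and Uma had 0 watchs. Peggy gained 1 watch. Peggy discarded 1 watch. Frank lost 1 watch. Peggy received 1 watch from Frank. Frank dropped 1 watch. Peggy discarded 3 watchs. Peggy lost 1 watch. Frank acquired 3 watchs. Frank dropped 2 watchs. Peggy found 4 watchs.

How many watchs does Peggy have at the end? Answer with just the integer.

Answer: 4

Derivation:
Tracking counts step by step:
Start: Peggy=3, Frank=3, Yara=0, Uma=0
Event 1 (Peggy +1): Peggy: 3 -> 4. State: Peggy=4, Frank=3, Yara=0, Uma=0
Event 2 (Peggy -1): Peggy: 4 -> 3. State: Peggy=3, Frank=3, Yara=0, Uma=0
Event 3 (Frank -1): Frank: 3 -> 2. State: Peggy=3, Frank=2, Yara=0, Uma=0
Event 4 (Frank -> Peggy, 1): Frank: 2 -> 1, Peggy: 3 -> 4. State: Peggy=4, Frank=1, Yara=0, Uma=0
Event 5 (Frank -1): Frank: 1 -> 0. State: Peggy=4, Frank=0, Yara=0, Uma=0
Event 6 (Peggy -3): Peggy: 4 -> 1. State: Peggy=1, Frank=0, Yara=0, Uma=0
Event 7 (Peggy -1): Peggy: 1 -> 0. State: Peggy=0, Frank=0, Yara=0, Uma=0
Event 8 (Frank +3): Frank: 0 -> 3. State: Peggy=0, Frank=3, Yara=0, Uma=0
Event 9 (Frank -2): Frank: 3 -> 1. State: Peggy=0, Frank=1, Yara=0, Uma=0
Event 10 (Peggy +4): Peggy: 0 -> 4. State: Peggy=4, Frank=1, Yara=0, Uma=0

Peggy's final count: 4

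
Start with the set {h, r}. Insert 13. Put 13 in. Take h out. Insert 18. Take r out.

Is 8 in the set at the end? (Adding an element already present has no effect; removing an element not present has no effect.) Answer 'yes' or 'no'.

Tracking the set through each operation:
Start: {h, r}
Event 1 (add 13): added. Set: {13, h, r}
Event 2 (add 13): already present, no change. Set: {13, h, r}
Event 3 (remove h): removed. Set: {13, r}
Event 4 (add 18): added. Set: {13, 18, r}
Event 5 (remove r): removed. Set: {13, 18}

Final set: {13, 18} (size 2)
8 is NOT in the final set.

Answer: no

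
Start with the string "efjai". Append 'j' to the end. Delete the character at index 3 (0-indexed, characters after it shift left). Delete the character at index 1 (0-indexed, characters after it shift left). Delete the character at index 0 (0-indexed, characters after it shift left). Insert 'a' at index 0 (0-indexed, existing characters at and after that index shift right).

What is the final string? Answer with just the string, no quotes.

Answer: ajij

Derivation:
Applying each edit step by step:
Start: "efjai"
Op 1 (append 'j'): "efjai" -> "efjaij"
Op 2 (delete idx 3 = 'a'): "efjaij" -> "efjij"
Op 3 (delete idx 1 = 'f'): "efjij" -> "ejij"
Op 4 (delete idx 0 = 'e'): "ejij" -> "jij"
Op 5 (insert 'a' at idx 0): "jij" -> "ajij"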